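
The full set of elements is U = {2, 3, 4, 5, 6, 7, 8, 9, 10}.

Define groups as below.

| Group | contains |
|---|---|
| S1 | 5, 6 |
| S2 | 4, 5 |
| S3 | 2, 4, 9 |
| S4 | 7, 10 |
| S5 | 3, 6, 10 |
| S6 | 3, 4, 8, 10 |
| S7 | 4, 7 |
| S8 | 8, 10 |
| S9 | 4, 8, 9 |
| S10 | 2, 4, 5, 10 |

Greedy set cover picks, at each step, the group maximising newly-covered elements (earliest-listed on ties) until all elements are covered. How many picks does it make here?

4

Greedy: pick S6 (covers 4 new) → pick S1 (covers 2 new) → pick S3 (covers 2 new) → pick S4 (covers 1 new). Total picks: 4.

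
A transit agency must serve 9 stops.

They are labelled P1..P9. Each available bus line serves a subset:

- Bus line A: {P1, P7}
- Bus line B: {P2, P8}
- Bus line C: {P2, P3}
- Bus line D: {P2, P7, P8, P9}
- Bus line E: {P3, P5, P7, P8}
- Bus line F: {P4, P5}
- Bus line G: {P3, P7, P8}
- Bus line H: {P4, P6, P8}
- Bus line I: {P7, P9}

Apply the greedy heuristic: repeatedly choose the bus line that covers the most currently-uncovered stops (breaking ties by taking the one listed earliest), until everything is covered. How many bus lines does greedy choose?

4

Greedy: pick D (covers 4 new) → pick E (covers 2 new) → pick H (covers 2 new) → pick A (covers 1 new). Total picks: 4.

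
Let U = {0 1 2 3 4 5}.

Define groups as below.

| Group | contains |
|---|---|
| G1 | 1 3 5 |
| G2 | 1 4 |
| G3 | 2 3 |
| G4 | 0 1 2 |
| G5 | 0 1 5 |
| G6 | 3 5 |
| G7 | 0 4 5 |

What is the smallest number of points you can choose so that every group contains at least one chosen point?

3

The 3 points {2, 4, 5} hit every group.
No choice of 2 points meets every group, so 3 is the minimum.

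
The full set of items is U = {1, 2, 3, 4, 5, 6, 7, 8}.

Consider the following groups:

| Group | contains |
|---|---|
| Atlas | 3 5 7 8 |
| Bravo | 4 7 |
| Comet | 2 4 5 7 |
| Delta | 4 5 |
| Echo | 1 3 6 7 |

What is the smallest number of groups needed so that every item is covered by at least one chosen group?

Atlas and Comet and Echo together: Atlas ∪ Comet ∪ Echo = {1, 2, 3, 4, 5, 6, 7, 8} — every item is covered.
Only Echo contains 1, so Echo is forced; the remaining 4 items need at least 2 more groups (each remaining group adds at most 3) — so at least 3 groups are needed, and 3 is optimal.

3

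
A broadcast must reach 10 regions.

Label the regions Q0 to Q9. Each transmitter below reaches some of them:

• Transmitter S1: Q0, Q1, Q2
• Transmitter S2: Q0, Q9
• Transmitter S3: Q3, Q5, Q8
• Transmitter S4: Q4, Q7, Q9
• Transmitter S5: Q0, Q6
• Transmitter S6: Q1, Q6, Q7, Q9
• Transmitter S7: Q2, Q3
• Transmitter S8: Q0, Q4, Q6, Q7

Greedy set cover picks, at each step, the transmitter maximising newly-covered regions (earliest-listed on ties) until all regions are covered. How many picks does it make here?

4

Greedy: pick S6 (covers 4 new) → pick S3 (covers 3 new) → pick S1 (covers 2 new) → pick S4 (covers 1 new). Total picks: 4.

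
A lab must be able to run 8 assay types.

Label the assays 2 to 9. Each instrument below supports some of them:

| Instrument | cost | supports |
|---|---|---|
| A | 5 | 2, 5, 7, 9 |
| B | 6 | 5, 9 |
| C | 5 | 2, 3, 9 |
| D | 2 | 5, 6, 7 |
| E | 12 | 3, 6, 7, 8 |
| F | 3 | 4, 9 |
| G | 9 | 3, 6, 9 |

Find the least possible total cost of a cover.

20

A, E, F together cover every assay (A ∪ E ∪ F = {2, 3, 4, 5, 6, 7, 8, 9}); total cost 5 + 12 + 3 = 20.
The greedy pick D, F, C, E costs 22; no covering selection beats 20.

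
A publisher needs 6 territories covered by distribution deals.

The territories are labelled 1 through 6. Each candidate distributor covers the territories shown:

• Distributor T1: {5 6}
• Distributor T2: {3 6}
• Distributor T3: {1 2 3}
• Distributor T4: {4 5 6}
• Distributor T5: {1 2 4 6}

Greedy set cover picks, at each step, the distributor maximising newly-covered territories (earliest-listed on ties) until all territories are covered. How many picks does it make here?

Greedy: pick T5 (covers 4 new) → pick T1 (covers 1 new) → pick T2 (covers 1 new). Total picks: 3.
(The true minimum cover uses only 2 distributors, so greedy is not optimal here.)

3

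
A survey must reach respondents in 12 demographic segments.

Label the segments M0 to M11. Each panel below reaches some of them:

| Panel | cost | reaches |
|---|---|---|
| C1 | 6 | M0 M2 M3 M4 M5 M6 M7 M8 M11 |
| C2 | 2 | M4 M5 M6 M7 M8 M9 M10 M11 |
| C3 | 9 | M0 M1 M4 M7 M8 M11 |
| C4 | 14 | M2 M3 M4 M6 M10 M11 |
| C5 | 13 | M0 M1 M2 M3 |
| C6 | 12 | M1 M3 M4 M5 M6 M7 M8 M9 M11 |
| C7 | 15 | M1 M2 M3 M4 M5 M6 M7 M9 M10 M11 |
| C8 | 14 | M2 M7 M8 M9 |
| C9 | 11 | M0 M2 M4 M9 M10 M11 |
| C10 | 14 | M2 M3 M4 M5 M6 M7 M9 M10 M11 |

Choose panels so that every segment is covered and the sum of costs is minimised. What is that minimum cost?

15

C2, C5 together cover every segment (C2 ∪ C5 = {M0, M1, M2, M3, M4, M5, M6, M7, M8, M9, M10, M11}); total cost 2 + 13 = 15.
The greedy pick C2, C1, C3 costs 17; no covering selection beats 15.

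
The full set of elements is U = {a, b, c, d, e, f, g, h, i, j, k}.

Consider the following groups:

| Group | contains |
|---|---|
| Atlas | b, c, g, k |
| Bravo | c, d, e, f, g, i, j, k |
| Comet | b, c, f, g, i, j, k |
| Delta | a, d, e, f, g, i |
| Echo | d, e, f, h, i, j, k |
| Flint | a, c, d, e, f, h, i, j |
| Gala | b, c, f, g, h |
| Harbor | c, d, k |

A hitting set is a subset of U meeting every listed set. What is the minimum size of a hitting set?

T = {c, d} meets every group (each contains at least one member of T), and |T| = 2.
No single element lies in every group, so at least 2 are needed and 2 is optimal.

2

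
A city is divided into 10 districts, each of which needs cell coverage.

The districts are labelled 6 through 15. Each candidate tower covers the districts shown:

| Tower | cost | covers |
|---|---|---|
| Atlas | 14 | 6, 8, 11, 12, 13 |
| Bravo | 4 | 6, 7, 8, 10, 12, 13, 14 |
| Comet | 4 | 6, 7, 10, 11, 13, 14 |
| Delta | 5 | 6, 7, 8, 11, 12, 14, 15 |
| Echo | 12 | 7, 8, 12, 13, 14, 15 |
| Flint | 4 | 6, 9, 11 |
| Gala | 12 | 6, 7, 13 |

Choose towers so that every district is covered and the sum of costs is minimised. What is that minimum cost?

Comet, Delta, Flint together cover every district (Comet ∪ Delta ∪ Flint = {6, 7, 8, 9, 10, 11, 12, 13, 14, 15}); total cost 4 + 5 + 4 = 13.
No covering selection has total cost below 13.

13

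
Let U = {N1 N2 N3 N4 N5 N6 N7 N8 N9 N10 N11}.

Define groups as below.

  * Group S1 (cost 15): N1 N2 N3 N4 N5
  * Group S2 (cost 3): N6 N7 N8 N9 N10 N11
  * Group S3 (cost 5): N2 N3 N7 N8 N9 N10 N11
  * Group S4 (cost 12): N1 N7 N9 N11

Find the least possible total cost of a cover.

18

S1, S2 together cover every point (S1 ∪ S2 = {N1, N2, N3, N4, N5, N6, N7, N8, N9, N10, N11}); total cost 15 + 3 = 18.
The greedy pick S2, S3, S1 costs 23; no covering selection beats 18.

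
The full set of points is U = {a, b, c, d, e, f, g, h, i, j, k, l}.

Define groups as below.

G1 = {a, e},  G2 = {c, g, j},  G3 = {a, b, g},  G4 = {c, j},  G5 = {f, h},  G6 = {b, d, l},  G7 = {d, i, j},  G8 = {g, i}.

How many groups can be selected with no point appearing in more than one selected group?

5

G1, G4, G5, G6, G8 are pairwise disjoint (G1={a,e}; G4={c,j}; G5={f,h}; G6={b,d,l}; G8={g,i}).
Every remaining group overlaps one of these, and no 6 of the listed groups are pairwise disjoint, so 5 is the maximum.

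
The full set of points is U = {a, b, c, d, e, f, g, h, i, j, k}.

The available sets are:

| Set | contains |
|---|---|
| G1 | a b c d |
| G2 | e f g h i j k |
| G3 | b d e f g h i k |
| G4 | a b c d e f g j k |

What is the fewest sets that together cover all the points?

2

G1 and G2 cover everything between them: the union {a, b, c, d, e, f, g, h, i, j, k} is all of U.
No single set has all 11 points (the largest, G4, has 9), so 2 is optimal.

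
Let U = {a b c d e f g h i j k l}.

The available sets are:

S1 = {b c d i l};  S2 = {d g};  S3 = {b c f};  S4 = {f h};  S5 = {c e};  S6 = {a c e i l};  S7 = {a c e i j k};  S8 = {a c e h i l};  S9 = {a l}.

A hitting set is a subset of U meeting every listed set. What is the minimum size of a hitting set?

Take T = {c, d, h, l}. Each listed set contains at least one of these, so T is a hitting set of size 4.
The sets S2, S4, S5, S9 are pairwise disjoint, so any hitting set needs a separate element for each — at least 4. Hence 4 is optimal.

4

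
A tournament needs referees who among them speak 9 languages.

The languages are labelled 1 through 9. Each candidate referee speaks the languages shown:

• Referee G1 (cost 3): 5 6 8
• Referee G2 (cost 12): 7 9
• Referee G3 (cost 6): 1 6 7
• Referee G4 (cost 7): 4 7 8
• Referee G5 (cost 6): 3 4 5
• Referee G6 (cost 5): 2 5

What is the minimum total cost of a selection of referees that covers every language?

32

G1, G2, G3, G5, G6 together cover every language (G1 ∪ G2 ∪ G3 ∪ G5 ∪ G6 = {1, 2, 3, 4, 5, 6, 7, 8, 9}); total cost 3 + 12 + 6 + 6 + 5 = 32.
No covering selection has total cost below 32.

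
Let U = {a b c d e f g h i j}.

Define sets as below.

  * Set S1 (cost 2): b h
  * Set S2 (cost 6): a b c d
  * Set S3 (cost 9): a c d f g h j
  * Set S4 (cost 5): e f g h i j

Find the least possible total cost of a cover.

S2, S4 together cover every item (S2 ∪ S4 = {a, b, c, d, e, f, g, h, i, j}); total cost 6 + 5 = 11.
No covering selection has total cost below 11.

11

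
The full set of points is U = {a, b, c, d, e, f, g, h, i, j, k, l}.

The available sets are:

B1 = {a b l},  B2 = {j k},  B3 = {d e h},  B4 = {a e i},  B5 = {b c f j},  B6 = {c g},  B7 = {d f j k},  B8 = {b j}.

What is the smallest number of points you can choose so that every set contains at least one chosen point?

4

T = {a, c, d, j} meets every set (each contains at least one member of T), and |T| = 4.
The sets B1, B2, B3, B6 are pairwise disjoint, so any hitting set needs a separate point for each — at least 4. Hence 4 is optimal.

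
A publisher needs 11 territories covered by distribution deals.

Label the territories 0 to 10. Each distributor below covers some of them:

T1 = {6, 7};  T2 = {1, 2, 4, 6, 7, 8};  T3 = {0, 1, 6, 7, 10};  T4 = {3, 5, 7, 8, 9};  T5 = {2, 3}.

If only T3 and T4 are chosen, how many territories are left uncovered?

2

Union of T3, T4 = {0, 1, 3, 5, 6, 7, 8, 9, 10}.
Not covered: 2, 4 — 2 territories.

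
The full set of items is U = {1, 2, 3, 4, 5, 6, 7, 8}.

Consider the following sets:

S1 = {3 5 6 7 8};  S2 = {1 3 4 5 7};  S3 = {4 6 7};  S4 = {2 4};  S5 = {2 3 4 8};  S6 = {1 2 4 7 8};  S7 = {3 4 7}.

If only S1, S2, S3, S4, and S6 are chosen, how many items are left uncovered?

Union of S1, S2, S3, S4, S6 = {1, 2, 3, 4, 5, 6, 7, 8} — that's every item, so 0 are uncovered.

0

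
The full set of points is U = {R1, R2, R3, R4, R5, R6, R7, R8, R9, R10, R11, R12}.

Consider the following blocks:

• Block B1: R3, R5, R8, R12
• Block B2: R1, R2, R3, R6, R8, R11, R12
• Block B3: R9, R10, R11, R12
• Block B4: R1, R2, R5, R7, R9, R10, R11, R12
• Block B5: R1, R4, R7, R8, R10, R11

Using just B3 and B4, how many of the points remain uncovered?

Union of B3, B4 = {R1, R2, R5, R7, R9, R10, R11, R12}.
Not covered: R3, R4, R6, R8 — 4 points.

4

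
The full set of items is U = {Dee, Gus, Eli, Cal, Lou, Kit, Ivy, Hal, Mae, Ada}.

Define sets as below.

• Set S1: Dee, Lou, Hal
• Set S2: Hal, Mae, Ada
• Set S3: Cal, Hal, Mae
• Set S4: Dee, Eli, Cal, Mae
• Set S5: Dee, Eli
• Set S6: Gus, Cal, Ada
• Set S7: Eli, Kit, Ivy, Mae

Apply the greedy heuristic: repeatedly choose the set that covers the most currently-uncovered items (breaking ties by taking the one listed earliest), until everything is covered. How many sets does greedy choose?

4

Greedy: pick S4 (covers 4 new) → pick S1 (covers 2 new) → pick S6 (covers 2 new) → pick S7 (covers 2 new). Total picks: 4.
(The true minimum cover uses only 3 sets, so greedy is not optimal here.)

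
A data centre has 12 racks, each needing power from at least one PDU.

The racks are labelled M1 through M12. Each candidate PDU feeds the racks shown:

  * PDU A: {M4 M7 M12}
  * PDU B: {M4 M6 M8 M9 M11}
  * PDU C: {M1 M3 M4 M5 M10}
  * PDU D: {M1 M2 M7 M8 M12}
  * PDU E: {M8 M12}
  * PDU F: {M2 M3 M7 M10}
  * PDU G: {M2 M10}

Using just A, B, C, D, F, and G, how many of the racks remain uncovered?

Union of A, B, C, D, F, G = {M1, M2, M3, M4, M5, M6, M7, M8, M9, M10, M11, M12} — that's every rack, so 0 are uncovered.

0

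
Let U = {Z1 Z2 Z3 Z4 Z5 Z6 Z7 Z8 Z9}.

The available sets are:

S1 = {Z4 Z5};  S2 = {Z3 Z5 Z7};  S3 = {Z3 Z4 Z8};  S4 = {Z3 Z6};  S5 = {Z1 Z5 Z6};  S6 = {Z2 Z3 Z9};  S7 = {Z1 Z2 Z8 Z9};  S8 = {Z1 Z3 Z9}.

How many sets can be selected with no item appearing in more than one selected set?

S1, S4, S7 are pairwise disjoint (S1={Z4,Z5}; S4={Z3,Z6}; S7={Z1,Z2,Z8,Z9}).
Every remaining set overlaps one of these, and no 4 of the listed sets are pairwise disjoint, so 3 is the maximum.

3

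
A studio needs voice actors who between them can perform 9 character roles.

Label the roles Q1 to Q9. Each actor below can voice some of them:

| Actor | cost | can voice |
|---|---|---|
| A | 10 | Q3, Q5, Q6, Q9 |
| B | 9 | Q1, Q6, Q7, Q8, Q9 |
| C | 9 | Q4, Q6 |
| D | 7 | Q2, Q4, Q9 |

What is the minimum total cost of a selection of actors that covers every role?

26

A, B, D together cover every role (A ∪ B ∪ D = {Q1, Q2, Q3, Q4, Q5, Q6, Q7, Q8, Q9}); total cost 10 + 9 + 7 = 26.
No covering selection has total cost below 26.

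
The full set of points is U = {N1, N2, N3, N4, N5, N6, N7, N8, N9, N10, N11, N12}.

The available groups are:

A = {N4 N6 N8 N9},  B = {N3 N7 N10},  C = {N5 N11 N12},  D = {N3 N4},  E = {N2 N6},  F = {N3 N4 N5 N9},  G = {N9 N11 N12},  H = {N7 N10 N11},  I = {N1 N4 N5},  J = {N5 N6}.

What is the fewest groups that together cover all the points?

A and B and C and E and I together: A ∪ B ∪ C ∪ E ∪ I = {N1, N2, N3, N4, N5, N6, N7, N8, N9, N10, N11, N12} — every point is covered.
No 4 of the 10 groups cover everything (all 210 combinations miss at least one point), so 5 is optimal.

5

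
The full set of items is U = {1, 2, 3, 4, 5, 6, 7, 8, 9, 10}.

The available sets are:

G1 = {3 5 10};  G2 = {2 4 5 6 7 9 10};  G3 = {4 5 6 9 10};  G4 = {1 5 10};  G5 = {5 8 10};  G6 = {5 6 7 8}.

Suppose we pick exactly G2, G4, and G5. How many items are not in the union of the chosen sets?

Union of G2, G4, G5 = {1, 2, 4, 5, 6, 7, 8, 9, 10}.
Not covered: 3 — 1 item.

1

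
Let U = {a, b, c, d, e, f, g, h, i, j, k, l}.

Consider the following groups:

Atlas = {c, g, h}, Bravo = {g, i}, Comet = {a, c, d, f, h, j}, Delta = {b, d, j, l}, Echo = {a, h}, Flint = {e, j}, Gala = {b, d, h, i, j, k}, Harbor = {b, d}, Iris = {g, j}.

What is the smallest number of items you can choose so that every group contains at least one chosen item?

4

The 4 items {a, b, e, g} hit every group.
The groups Bravo, Echo, Flint, Harbor are pairwise disjoint, so any hitting set needs a separate item for each — at least 4. Hence 4 is optimal.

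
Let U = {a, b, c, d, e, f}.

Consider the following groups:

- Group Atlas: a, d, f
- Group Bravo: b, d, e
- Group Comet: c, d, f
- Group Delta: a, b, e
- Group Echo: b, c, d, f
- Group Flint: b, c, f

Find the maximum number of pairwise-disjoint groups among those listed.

2

Comet, Delta are pairwise disjoint (Comet={c,d,f}; Delta={a,b,e}).
Every remaining group overlaps one of these, and no 3 of the listed groups are pairwise disjoint, so 2 is the maximum.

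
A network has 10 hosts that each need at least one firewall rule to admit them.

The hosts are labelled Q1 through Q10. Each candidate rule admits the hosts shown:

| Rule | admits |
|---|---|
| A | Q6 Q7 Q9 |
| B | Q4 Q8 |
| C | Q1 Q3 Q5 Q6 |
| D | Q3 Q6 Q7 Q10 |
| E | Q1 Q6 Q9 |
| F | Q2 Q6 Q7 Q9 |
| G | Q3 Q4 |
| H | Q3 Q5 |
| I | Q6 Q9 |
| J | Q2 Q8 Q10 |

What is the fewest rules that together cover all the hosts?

Take {B, C, D, F}. Their union is {Q1, Q2, Q3, Q4, Q5, Q6, Q7, Q8, Q9, Q10}, which is all 10 hosts.
No 3 of the 10 rules cover everything (all 120 combinations miss at least one host), so 4 is optimal.

4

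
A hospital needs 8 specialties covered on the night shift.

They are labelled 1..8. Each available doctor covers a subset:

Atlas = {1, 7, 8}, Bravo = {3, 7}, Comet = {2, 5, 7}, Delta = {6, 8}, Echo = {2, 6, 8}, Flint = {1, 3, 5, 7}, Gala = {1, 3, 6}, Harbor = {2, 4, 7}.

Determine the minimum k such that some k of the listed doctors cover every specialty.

3

Take {Echo, Flint, Harbor}. Their union is {1, 2, 3, 4, 5, 6, 7, 8}, which is all 8 specialties.
Only Harbor contains 4, so Harbor is forced; the remaining 5 specialties need at least 2 more doctors (each remaining doctor adds at most 3) — so at least 3 doctors are needed, and 3 is optimal.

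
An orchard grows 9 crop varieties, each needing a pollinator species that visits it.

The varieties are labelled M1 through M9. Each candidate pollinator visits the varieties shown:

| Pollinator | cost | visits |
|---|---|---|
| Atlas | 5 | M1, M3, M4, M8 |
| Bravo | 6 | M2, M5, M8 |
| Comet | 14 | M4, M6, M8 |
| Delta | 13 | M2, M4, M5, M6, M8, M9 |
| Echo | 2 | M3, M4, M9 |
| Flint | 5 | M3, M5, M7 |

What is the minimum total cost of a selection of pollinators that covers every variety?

Atlas, Delta, Flint together cover every variety (Atlas ∪ Delta ∪ Flint = {M1, M2, M3, M4, M5, M6, M7, M8, M9}); total cost 5 + 13 + 5 = 23.
The greedy pick Echo, Bravo, Atlas, Flint, Delta costs 31; no covering selection beats 23.

23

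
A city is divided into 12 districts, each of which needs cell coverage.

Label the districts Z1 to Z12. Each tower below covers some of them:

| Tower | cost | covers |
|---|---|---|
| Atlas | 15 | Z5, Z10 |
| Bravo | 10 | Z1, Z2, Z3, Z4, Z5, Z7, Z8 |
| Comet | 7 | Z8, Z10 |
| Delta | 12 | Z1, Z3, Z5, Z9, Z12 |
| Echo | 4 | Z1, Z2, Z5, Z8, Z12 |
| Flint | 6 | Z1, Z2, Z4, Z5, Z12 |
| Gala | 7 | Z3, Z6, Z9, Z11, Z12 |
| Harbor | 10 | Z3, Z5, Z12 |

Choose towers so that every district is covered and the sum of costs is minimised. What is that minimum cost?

Bravo, Comet, Gala together cover every district (Bravo ∪ Comet ∪ Gala = {Z1, Z2, Z3, Z4, Z5, Z6, Z7, Z8, Z9, Z10, Z11, Z12}); total cost 10 + 7 + 7 = 24.
The greedy pick Echo, Gala, Bravo, Comet costs 28; no covering selection beats 24.

24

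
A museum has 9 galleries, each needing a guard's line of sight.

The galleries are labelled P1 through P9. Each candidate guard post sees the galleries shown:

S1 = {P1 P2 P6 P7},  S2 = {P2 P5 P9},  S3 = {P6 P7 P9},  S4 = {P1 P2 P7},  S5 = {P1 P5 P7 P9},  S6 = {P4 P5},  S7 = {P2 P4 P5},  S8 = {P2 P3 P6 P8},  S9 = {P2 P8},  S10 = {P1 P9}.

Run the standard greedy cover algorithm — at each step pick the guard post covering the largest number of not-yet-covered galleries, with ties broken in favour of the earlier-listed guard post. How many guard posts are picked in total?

4

Greedy: pick S1 (covers 4 new) → pick S2 (covers 2 new) → pick S8 (covers 2 new) → pick S6 (covers 1 new). Total picks: 4.
(The true minimum cover uses only 3 guard posts, so greedy is not optimal here.)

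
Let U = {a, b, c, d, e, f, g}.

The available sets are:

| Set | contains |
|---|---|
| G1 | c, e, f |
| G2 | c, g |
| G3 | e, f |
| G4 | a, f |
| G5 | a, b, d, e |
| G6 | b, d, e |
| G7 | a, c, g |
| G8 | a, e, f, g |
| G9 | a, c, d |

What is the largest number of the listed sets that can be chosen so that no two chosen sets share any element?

G2, G4, G6 are pairwise disjoint (G2={c,g}; G4={a,f}; G6={b,d,e}).
Every remaining set overlaps one of these, and no 4 of the listed sets are pairwise disjoint, so 3 is the maximum.

3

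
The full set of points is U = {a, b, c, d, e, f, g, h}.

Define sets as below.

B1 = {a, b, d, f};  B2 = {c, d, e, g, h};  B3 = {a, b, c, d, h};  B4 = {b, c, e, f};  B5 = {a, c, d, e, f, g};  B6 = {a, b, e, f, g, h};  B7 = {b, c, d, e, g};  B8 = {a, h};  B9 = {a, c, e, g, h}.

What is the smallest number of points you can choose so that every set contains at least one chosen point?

2

The 2 points {a, e} hit every set.
The sets B7, B8 are pairwise disjoint, so any hitting set needs a separate point for each — at least 2. Hence 2 is optimal.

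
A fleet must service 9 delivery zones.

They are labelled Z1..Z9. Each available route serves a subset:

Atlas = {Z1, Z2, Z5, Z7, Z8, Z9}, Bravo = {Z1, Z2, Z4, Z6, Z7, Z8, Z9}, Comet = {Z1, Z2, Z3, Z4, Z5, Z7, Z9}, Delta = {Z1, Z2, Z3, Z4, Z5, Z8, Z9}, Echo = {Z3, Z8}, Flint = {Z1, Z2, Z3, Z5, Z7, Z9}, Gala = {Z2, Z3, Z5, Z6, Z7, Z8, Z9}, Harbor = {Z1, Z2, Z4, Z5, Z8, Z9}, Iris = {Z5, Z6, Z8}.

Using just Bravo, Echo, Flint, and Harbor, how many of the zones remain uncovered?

0

Union of Bravo, Echo, Flint, Harbor = {Z1, Z2, Z3, Z4, Z5, Z6, Z7, Z8, Z9} — that's every zone, so 0 are uncovered.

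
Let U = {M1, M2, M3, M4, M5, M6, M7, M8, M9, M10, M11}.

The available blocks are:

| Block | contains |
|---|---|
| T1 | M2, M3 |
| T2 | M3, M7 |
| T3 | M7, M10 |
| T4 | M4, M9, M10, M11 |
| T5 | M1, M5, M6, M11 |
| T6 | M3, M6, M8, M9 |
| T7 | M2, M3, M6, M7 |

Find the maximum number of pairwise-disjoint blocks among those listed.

T1, T3, T5 are pairwise disjoint (T1={M2,M3}; T3={M7,M10}; T5={M1,M5,M6,M11}).
Every remaining block overlaps one of these, and no 4 of the listed blocks are pairwise disjoint, so 3 is the maximum.

3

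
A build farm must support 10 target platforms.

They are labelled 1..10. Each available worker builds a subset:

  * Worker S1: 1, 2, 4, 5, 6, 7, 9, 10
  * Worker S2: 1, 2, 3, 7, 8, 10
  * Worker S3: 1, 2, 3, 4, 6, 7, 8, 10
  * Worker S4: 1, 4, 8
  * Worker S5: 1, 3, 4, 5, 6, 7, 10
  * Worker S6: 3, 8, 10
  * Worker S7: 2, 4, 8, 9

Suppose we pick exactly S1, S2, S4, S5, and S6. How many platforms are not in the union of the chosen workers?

0

Union of S1, S2, S4, S5, S6 = {1, 2, 3, 4, 5, 6, 7, 8, 9, 10} — that's every platform, so 0 are uncovered.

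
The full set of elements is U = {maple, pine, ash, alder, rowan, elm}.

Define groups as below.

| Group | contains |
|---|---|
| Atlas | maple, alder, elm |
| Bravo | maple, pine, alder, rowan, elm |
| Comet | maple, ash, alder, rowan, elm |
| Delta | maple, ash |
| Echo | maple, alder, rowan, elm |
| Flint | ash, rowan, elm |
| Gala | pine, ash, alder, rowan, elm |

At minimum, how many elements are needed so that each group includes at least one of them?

H = {ash, elm} meets every group (each contains at least one member of H), and |H| = 2.
No single element lies in every group, so at least 2 are needed and 2 is optimal.

2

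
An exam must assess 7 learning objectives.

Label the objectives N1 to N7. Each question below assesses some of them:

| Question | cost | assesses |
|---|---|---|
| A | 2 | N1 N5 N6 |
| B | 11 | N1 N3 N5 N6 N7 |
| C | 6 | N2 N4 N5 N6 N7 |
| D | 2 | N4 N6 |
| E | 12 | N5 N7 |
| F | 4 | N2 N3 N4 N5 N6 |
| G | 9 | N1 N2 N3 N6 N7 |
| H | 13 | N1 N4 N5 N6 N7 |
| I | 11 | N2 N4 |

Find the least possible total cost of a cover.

12

A, C, F together cover every objective (A ∪ C ∪ F = {N1, N2, N3, N4, N5, N6, N7}); total cost 2 + 6 + 4 = 12.
No covering selection has total cost below 12.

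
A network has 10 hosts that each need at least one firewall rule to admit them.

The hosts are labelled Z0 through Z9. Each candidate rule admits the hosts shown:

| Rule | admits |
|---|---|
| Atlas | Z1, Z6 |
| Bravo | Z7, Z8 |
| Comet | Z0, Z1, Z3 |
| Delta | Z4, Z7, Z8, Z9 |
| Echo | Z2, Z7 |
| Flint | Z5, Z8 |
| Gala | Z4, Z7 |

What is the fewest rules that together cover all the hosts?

5

Atlas and Comet and Delta and Echo and Flint together: Atlas ∪ Comet ∪ Delta ∪ Echo ∪ Flint = {Z0, Z1, Z2, Z3, Z4, Z5, Z6, Z7, Z8, Z9} — every host is covered.
No 4 of the 7 rules cover everything (all 35 combinations miss at least one host), so 5 is optimal.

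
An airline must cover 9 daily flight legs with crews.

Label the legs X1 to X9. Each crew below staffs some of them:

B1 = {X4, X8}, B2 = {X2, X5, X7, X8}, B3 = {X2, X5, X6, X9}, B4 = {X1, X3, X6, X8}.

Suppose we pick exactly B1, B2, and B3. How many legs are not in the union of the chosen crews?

2

Union of B1, B2, B3 = {X2, X4, X5, X6, X7, X8, X9}.
Not covered: X1, X3 — 2 legs.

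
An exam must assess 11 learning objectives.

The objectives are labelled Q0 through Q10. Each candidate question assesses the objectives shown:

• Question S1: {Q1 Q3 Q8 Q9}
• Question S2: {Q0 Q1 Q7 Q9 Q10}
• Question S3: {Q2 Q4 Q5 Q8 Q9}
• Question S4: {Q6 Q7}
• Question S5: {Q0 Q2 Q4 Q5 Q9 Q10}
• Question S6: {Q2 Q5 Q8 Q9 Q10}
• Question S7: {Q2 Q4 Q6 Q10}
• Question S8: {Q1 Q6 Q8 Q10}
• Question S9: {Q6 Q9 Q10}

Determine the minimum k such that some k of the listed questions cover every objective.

Take {S1, S4, S5}. Their union is {Q0, Q1, Q2, Q3, Q4, Q5, Q6, Q7, Q8, Q9, Q10}, which is all 11 objectives.
Only S1 contains Q3, so S1 is forced; the remaining 7 objectives need at least 2 more questions (each remaining question adds at most 5) — so at least 3 questions are needed, and 3 is optimal.

3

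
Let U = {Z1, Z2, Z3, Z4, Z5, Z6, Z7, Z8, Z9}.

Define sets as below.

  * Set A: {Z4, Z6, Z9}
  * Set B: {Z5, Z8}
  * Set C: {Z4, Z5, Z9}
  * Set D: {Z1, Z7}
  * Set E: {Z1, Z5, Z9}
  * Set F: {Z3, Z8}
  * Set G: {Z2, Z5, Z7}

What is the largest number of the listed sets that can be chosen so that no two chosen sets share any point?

A, F, G are pairwise disjoint (A={Z4,Z6,Z9}; F={Z3,Z8}; G={Z2,Z5,Z7}).
Every remaining set overlaps one of these, and no 4 of the listed sets are pairwise disjoint, so 3 is the maximum.

3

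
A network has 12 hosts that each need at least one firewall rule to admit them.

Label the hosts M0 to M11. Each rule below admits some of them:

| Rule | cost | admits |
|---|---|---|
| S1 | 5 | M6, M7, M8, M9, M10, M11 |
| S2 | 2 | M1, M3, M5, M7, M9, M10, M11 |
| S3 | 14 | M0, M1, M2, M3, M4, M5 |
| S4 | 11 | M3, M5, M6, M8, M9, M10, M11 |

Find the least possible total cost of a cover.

S1, S3 together cover every host (S1 ∪ S3 = {M0, M1, M2, M3, M4, M5, M6, M7, M8, M9, M10, M11}); total cost 5 + 14 = 19.
The greedy pick S2, S1, S3 costs 21; no covering selection beats 19.

19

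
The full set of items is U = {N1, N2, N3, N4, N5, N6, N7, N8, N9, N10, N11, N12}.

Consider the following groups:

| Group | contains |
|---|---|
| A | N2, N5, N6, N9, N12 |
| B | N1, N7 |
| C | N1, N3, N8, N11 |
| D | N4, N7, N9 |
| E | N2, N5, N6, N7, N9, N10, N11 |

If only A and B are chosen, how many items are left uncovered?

5

Union of A, B = {N1, N2, N5, N6, N7, N9, N12}.
Not covered: N3, N4, N8, N10, N11 — 5 items.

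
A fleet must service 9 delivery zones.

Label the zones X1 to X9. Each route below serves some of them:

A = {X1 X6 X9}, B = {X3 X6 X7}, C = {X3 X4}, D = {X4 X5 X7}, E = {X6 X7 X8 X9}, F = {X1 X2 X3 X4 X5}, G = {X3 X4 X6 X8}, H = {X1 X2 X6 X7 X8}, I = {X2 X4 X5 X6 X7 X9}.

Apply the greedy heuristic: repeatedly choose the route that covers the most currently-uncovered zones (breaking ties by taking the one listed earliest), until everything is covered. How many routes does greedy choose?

3

Greedy: pick I (covers 6 new) → pick F (covers 2 new) → pick E (covers 1 new). Total picks: 3.
(The true minimum cover uses only 2 routes, so greedy is not optimal here.)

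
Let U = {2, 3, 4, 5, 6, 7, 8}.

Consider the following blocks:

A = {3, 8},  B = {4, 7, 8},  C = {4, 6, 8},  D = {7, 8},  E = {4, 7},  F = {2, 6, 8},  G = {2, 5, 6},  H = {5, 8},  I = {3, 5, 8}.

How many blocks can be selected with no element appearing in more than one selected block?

3

A, E, G are pairwise disjoint (A={3,8}; E={4,7}; G={2,5,6}).
Every remaining block overlaps one of these, and no 4 of the listed blocks are pairwise disjoint, so 3 is the maximum.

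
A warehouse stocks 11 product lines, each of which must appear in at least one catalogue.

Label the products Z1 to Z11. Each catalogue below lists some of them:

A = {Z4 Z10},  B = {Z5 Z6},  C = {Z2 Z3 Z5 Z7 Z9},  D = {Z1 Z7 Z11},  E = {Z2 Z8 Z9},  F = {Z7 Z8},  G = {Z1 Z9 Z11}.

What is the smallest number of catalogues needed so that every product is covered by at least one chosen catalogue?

5

A and B and C and D and F together: A ∪ B ∪ C ∪ D ∪ F = {Z1, Z2, Z3, Z4, Z5, Z6, Z7, Z8, Z9, Z10, Z11} — every product is covered.
No 4 of the 7 catalogues cover everything (all 35 combinations miss at least one product), so 5 is optimal.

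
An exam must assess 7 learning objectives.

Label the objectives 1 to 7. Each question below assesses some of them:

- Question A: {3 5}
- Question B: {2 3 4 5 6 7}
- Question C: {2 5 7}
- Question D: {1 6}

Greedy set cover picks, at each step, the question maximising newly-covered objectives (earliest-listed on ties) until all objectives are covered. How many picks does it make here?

2

Greedy: pick B (covers 6 new) → pick D (covers 1 new). Total picks: 2.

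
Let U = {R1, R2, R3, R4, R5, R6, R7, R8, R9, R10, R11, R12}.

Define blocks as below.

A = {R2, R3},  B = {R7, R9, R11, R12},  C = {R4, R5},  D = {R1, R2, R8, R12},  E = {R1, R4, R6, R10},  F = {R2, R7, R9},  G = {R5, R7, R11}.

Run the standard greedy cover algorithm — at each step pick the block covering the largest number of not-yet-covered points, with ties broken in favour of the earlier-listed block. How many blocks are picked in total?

5

Greedy: pick B (covers 4 new) → pick E (covers 4 new) → pick A (covers 2 new) → pick C (covers 1 new) → pick D (covers 1 new). Total picks: 5.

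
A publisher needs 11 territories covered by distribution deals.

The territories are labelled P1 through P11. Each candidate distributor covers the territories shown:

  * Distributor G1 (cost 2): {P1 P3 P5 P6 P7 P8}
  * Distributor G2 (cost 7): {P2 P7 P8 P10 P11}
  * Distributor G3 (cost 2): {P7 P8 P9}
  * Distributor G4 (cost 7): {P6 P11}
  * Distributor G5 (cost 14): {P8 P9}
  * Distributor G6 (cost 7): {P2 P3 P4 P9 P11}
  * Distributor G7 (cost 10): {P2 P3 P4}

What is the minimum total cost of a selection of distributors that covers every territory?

G1, G2, G6 together cover every territory (G1 ∪ G2 ∪ G6 = {P1, P2, P3, P4, P5, P6, P7, P8, P9, P10, P11}); total cost 2 + 7 + 7 = 16.
No covering selection has total cost below 16.

16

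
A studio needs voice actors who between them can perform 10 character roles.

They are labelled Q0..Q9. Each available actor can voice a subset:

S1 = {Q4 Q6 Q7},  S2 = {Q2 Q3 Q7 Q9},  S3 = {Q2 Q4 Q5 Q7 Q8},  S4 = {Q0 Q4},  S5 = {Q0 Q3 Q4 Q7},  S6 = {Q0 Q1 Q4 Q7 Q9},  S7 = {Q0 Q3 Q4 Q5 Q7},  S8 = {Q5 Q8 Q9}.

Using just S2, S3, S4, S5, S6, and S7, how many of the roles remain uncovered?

1

Union of S2, S3, S4, S5, S6, S7 = {Q0, Q1, Q2, Q3, Q4, Q5, Q7, Q8, Q9}.
Not covered: Q6 — 1 role.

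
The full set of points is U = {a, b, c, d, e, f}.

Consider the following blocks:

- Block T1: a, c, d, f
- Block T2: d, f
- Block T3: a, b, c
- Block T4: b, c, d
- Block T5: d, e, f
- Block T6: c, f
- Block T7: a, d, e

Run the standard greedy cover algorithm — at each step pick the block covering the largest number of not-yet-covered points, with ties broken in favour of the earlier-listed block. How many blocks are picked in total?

Greedy: pick T1 (covers 4 new) → pick T3 (covers 1 new) → pick T5 (covers 1 new). Total picks: 3.
(The true minimum cover uses only 2 blocks, so greedy is not optimal here.)

3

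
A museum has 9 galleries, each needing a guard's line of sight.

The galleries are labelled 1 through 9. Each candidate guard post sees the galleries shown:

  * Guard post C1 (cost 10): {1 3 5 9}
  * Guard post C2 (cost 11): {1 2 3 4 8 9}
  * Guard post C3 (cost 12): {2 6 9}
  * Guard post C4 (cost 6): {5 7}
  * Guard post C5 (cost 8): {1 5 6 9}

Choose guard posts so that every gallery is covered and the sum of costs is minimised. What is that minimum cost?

25

C2, C4, C5 together cover every gallery (C2 ∪ C4 ∪ C5 = {1, 2, 3, 4, 5, 6, 7, 8, 9}); total cost 11 + 6 + 8 = 25.
No covering selection has total cost below 25.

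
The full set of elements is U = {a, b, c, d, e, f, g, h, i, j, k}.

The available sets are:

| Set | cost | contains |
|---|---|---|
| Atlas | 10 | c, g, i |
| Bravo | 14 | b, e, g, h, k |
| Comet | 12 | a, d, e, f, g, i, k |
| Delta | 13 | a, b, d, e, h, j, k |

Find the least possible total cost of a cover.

Atlas, Comet, Delta together cover every element (Atlas ∪ Comet ∪ Delta = {a, b, c, d, e, f, g, h, i, j, k}); total cost 10 + 12 + 13 = 35.
No covering selection has total cost below 35.

35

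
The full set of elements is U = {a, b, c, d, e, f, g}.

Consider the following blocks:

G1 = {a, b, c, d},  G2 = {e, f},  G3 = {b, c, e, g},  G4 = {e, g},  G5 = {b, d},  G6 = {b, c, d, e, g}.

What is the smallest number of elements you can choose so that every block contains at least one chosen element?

Take H = {b, e}. Each listed block contains at least one of these, so H is a hitting set of size 2.
The blocks G2, G5 are pairwise disjoint, so any hitting set needs a separate element for each — at least 2. Hence 2 is optimal.

2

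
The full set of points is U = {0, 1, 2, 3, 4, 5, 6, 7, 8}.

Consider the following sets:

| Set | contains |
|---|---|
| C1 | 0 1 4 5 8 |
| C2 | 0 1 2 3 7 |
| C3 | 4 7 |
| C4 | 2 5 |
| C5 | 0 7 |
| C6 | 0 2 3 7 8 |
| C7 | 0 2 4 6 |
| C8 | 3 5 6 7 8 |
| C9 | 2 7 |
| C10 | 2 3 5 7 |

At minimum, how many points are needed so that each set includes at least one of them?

H = {0, 2, 7} meets every set (each contains at least one member of H), and |H| = 3.
No choice of 2 points meets every set, so 3 is the minimum.

3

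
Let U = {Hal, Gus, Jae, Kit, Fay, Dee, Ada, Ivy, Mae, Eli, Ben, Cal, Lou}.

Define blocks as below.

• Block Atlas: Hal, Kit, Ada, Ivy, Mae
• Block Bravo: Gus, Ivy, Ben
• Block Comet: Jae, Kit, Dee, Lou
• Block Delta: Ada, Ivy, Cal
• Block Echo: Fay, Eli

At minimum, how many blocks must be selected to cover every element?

Atlas, Bravo, Comet, Delta, and Echo cover everything between them: the union {Hal, Gus, Jae, Kit, Fay, Dee, Ada, Ivy, Mae, Eli, Ben, Cal, Lou} is all of U.
No 4 of the 5 blocks cover everything (all 5 combinations miss at least one element), so 5 is optimal.

5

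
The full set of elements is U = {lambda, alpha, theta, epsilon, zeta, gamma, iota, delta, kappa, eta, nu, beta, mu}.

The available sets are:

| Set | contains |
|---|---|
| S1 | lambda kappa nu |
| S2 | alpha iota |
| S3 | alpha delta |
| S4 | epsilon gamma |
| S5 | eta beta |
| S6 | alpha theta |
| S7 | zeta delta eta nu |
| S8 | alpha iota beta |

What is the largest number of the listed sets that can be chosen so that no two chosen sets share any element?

4

S1, S4, S5, S6 are pairwise disjoint (S1={lambda,kappa,nu}; S4={epsilon,gamma}; S5={eta,beta}; S6={alpha,theta}).
Every remaining set overlaps one of these, and no 5 of the listed sets are pairwise disjoint, so 4 is the maximum.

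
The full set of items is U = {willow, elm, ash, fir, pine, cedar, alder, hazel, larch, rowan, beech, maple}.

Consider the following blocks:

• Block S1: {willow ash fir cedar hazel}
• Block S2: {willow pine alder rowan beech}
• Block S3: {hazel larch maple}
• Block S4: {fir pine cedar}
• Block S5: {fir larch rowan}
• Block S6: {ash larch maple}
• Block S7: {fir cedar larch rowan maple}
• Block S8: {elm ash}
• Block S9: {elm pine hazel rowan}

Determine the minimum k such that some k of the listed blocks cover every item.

S1, S2, S3, and S8 cover everything between them: the union {willow, elm, ash, fir, pine, cedar, alder, hazel, larch, rowan, beech, maple} is all of U.
No 3 of the 9 blocks cover everything (all 84 combinations miss at least one item), so 4 is optimal.

4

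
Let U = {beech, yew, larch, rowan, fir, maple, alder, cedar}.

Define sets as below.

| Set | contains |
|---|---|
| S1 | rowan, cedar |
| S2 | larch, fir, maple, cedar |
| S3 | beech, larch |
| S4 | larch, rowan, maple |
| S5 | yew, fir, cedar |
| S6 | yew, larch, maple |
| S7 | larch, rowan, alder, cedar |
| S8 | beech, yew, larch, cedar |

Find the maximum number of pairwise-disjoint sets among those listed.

2

S4, S5 are pairwise disjoint (S4={larch,rowan,maple}; S5={yew,fir,cedar}).
Every remaining set overlaps one of these, and no 3 of the listed sets are pairwise disjoint, so 2 is the maximum.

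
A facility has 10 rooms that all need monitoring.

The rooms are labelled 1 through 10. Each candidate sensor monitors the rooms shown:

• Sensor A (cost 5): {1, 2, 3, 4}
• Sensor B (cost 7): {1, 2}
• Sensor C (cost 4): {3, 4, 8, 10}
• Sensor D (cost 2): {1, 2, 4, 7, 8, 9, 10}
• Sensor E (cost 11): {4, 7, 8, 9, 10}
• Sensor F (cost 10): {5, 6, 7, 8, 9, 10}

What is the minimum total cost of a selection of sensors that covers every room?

15

A, F together cover every room (A ∪ F = {1, 2, 3, 4, 5, 6, 7, 8, 9, 10}); total cost 5 + 10 = 15.
The greedy pick D, C, F costs 16; no covering selection beats 15.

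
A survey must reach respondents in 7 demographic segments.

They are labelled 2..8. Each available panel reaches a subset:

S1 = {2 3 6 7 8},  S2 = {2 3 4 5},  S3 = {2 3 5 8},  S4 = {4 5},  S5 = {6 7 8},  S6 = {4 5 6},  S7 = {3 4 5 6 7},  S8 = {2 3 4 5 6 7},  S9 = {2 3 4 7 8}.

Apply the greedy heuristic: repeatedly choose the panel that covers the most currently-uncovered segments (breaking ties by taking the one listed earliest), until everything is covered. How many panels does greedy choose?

2

Greedy: pick S8 (covers 6 new) → pick S1 (covers 1 new). Total picks: 2.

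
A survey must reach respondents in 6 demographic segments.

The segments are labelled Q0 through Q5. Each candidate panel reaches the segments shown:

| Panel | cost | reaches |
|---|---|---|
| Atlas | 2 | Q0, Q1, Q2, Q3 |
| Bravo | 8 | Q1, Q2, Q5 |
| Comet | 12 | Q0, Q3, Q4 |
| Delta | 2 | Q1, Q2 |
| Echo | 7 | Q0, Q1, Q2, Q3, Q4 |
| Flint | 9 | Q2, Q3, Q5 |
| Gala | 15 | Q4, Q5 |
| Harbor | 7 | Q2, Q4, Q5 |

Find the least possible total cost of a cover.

9

Atlas, Harbor together cover every segment (Atlas ∪ Harbor = {Q0, Q1, Q2, Q3, Q4, Q5}); total cost 2 + 7 = 9.
No covering selection has total cost below 9.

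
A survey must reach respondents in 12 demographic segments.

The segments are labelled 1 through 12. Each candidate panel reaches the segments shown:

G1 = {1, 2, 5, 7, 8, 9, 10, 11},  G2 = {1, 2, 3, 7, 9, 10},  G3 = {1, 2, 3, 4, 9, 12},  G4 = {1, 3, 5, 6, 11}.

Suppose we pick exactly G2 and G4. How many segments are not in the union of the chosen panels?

3

Union of G2, G4 = {1, 2, 3, 5, 6, 7, 9, 10, 11}.
Not covered: 4, 8, 12 — 3 segments.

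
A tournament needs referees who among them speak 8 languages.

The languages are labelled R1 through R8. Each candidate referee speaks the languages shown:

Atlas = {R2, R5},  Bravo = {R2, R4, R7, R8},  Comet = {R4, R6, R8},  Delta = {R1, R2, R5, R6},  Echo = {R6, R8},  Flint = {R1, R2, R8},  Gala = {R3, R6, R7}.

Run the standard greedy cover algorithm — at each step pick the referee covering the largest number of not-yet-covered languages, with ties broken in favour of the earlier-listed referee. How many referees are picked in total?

3

Greedy: pick Bravo (covers 4 new) → pick Delta (covers 3 new) → pick Gala (covers 1 new). Total picks: 3.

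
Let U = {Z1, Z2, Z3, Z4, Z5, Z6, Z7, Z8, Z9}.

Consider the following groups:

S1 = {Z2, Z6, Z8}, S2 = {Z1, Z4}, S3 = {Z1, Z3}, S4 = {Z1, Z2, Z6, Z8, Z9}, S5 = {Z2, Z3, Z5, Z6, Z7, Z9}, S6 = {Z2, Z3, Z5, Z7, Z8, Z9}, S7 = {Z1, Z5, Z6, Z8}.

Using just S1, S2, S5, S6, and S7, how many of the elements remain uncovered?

0

Union of S1, S2, S5, S6, S7 = {Z1, Z2, Z3, Z4, Z5, Z6, Z7, Z8, Z9} — that's every element, so 0 are uncovered.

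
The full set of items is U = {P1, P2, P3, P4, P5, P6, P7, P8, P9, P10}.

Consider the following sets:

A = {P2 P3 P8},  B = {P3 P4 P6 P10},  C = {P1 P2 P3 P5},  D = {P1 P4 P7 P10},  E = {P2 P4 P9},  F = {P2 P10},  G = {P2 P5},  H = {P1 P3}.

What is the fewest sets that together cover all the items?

5

Take {A, B, D, E, G}. Their union is {P1, P2, P3, P4, P5, P6, P7, P8, P9, P10}, which is all 10 items.
No 4 of the 8 sets cover everything (all 70 combinations miss at least one item), so 5 is optimal.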